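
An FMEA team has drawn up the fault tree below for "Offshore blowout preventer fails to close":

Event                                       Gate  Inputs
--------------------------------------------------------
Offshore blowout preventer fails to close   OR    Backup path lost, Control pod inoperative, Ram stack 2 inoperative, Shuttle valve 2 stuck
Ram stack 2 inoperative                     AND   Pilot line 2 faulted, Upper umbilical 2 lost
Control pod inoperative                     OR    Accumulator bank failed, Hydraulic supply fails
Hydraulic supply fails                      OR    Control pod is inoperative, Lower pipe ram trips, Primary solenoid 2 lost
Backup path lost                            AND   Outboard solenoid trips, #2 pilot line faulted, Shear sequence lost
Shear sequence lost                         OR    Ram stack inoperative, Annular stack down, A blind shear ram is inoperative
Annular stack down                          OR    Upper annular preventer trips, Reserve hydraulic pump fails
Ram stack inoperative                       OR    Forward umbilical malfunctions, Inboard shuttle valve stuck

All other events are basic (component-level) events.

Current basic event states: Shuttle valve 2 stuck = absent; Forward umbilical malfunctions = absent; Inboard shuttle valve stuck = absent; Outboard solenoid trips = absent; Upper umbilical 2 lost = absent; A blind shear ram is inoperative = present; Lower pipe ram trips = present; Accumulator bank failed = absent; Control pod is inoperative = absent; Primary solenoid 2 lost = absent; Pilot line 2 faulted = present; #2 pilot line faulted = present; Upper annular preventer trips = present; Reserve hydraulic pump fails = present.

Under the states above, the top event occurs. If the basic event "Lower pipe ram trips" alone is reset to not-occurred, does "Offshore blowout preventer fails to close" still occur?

Counterfactual: set "Lower pipe ram trips" to not occurred.
Ram stack inoperative [OR]: Forward umbilical malfunctions=not, Inboard shuttle valve stuck=not → no input occurs → does not occur.
Annular stack down [OR]: Upper annular preventer trips=occurs, Reserve hydraulic pump fails=occurs → at least one input occurs → occurs.
Shear sequence lost [OR]: Ram stack inoperative=not, Annular stack down=occurs, A blind shear ram is inoperative=occurs → at least one input occurs → occurs.
Backup path lost [AND]: Outboard solenoid trips=not, #2 pilot line faulted=occurs, Shear sequence lost=occurs → not all inputs occur → does not occur.
Hydraulic supply fails [OR]: Control pod is inoperative=not, Lower pipe ram trips=not, Primary solenoid 2 lost=not → no input occurs → does not occur.
Control pod inoperative [OR]: Accumulator bank failed=not, Hydraulic supply fails=not → no input occurs → does not occur.
Ram stack 2 inoperative [AND]: Pilot line 2 faulted=occurs, Upper umbilical 2 lost=not → not all inputs occur → does not occur.
Offshore blowout preventer fails to close [OR]: Backup path lost=not, Control pod inoperative=not, Ram stack 2 inoperative=not, Shuttle valve 2 stuck=not → no input occurs → does not occur.

No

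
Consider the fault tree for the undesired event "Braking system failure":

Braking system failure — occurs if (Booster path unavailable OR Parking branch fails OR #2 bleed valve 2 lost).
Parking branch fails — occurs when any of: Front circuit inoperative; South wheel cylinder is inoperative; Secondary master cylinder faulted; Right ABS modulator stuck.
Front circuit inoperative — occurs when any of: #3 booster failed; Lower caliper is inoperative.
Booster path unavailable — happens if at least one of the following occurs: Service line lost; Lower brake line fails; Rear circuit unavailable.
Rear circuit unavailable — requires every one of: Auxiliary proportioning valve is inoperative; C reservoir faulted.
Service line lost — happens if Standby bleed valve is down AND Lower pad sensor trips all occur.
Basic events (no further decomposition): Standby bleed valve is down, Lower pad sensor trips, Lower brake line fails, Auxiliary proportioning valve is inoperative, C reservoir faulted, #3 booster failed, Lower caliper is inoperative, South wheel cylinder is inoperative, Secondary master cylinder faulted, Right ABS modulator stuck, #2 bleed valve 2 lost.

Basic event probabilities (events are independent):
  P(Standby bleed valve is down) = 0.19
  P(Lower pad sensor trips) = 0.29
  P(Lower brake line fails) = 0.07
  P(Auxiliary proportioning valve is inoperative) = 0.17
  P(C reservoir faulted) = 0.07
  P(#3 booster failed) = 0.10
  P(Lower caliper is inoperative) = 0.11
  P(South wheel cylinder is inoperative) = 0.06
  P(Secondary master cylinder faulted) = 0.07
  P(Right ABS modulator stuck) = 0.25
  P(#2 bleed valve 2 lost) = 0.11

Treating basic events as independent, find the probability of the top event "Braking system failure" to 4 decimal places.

0.5942

P(Service line lost) [AND] = 0.19 × 0.29 = 0.055100
P(Rear circuit unavailable) [AND] = 0.17 × 0.07 = 0.011900
P(Booster path unavailable) [OR] = 1 − (1−0.055100) × (1−0.07) × (1−0.011900) = 0.131700
P(Front circuit inoperative) [OR] = 1 − (1−0.10) × (1−0.11) = 0.199000
P(Parking branch fails) [OR] = 1 − (1−0.199000) × (1−0.06) × (1−0.07) × (1−0.25) = 0.474824
P(Braking system failure) [OR] = 1 − (1−0.131700) × (1−0.474824) × (1−0.11) = 0.594151
Rounded to 4 decimal places: P(Braking system failure) ≈ 0.5942.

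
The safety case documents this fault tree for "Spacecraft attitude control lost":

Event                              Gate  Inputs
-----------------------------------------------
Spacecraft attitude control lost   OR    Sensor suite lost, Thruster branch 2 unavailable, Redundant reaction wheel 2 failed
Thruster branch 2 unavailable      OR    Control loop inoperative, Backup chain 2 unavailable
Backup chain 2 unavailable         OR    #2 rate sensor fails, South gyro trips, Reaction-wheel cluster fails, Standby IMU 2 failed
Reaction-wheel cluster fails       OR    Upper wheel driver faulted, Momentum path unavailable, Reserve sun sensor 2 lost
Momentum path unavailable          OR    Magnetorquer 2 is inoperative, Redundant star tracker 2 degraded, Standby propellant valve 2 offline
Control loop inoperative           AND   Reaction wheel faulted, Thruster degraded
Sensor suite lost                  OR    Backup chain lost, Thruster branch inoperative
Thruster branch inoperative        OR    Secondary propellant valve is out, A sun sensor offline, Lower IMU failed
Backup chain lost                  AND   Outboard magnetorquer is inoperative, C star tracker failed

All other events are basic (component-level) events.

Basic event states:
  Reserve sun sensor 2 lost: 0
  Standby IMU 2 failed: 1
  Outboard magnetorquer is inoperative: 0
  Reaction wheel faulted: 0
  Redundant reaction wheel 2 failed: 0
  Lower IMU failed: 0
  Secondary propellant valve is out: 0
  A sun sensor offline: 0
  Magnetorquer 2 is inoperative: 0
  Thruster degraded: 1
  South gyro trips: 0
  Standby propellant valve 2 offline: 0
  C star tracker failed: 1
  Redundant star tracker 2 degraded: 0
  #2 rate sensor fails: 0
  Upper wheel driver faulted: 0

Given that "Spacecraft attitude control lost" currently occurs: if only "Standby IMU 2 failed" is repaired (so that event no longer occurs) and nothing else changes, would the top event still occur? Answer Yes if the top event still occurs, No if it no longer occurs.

Counterfactual: set "Standby IMU 2 failed" to not occurred.
Backup chain lost [AND]: Outboard magnetorquer is inoperative=not, C star tracker failed=occurs → not all inputs occur → does not occur.
Thruster branch inoperative [OR]: Secondary propellant valve is out=not, A sun sensor offline=not, Lower IMU failed=not → no input occurs → does not occur.
Sensor suite lost [OR]: Backup chain lost=not, Thruster branch inoperative=not → no input occurs → does not occur.
Control loop inoperative [AND]: Reaction wheel faulted=not, Thruster degraded=occurs → not all inputs occur → does not occur.
Momentum path unavailable [OR]: Magnetorquer 2 is inoperative=not, Redundant star tracker 2 degraded=not, Standby propellant valve 2 offline=not → no input occurs → does not occur.
Reaction-wheel cluster fails [OR]: Upper wheel driver faulted=not, Momentum path unavailable=not, Reserve sun sensor 2 lost=not → no input occurs → does not occur.
Backup chain 2 unavailable [OR]: #2 rate sensor fails=not, South gyro trips=not, Reaction-wheel cluster fails=not, Standby IMU 2 failed=not → no input occurs → does not occur.
Thruster branch 2 unavailable [OR]: Control loop inoperative=not, Backup chain 2 unavailable=not → no input occurs → does not occur.
Spacecraft attitude control lost [OR]: Sensor suite lost=not, Thruster branch 2 unavailable=not, Redundant reaction wheel 2 failed=not → no input occurs → does not occur.

No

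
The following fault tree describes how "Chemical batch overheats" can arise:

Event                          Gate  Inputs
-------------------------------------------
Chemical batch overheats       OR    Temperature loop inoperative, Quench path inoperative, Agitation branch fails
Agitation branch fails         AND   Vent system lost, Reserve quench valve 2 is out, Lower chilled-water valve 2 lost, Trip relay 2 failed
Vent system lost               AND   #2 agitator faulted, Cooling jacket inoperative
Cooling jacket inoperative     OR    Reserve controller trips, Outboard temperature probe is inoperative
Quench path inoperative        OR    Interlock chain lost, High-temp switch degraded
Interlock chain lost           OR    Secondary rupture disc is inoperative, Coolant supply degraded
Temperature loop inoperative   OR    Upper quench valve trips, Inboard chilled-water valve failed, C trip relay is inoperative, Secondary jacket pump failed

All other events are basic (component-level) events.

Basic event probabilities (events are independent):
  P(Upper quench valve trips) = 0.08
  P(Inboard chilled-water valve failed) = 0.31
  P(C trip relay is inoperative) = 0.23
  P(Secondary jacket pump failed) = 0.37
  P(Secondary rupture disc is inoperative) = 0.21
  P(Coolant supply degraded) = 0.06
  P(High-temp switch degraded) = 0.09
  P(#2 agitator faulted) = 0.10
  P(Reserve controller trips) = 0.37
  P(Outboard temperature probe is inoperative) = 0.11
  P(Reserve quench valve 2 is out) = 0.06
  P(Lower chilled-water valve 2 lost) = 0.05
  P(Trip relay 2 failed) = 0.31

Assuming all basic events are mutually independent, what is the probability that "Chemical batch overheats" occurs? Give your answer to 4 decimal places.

P(Temperature loop inoperative) [OR] = 1 − (1−0.08) × (1−0.31) × (1−0.23) × (1−0.37) = 0.692059
P(Interlock chain lost) [OR] = 1 − (1−0.21) × (1−0.06) = 0.257400
P(Quench path inoperative) [OR] = 1 − (1−0.257400) × (1−0.09) = 0.324234
P(Cooling jacket inoperative) [OR] = 1 − (1−0.37) × (1−0.11) = 0.439300
P(Vent system lost) [AND] = 0.10 × 0.439300 = 0.043930
P(Agitation branch fails) [AND] = 0.043930 × 0.06 × 0.05 × 0.31 = 0.000041
P(Chemical batch overheats) [OR] = 1 − (1−0.692059) × (1−0.324234) × (1−0.000041) = 0.791912
Rounded to 4 decimal places: P(Chemical batch overheats) ≈ 0.7919.

0.7919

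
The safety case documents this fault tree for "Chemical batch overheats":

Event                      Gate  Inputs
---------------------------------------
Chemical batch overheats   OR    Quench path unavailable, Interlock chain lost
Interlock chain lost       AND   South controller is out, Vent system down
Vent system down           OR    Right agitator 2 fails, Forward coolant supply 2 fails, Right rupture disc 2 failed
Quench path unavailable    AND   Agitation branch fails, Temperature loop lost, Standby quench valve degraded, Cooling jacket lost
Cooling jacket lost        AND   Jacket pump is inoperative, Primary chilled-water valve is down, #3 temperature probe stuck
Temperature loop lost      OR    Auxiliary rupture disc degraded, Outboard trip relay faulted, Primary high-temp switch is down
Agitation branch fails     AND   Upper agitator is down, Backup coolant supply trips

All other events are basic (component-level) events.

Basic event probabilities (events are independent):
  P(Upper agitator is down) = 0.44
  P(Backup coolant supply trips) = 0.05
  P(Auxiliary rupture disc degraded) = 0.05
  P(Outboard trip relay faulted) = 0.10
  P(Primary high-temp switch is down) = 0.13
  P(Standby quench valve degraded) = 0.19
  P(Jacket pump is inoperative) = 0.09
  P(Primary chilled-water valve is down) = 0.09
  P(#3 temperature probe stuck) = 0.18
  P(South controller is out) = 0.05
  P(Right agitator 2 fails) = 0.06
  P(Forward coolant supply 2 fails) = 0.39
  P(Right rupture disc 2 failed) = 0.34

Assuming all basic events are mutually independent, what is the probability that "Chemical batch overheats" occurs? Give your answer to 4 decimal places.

0.0311

P(Agitation branch fails) [AND] = 0.44 × 0.05 = 0.022000
P(Temperature loop lost) [OR] = 1 − (1−0.05) × (1−0.10) × (1−0.13) = 0.256150
P(Cooling jacket lost) [AND] = 0.09 × 0.09 × 0.18 = 0.001458
P(Quench path unavailable) [AND] = 0.022000 × 0.256150 × 0.19 × 0.001458 = 0.000002
P(Vent system down) [OR] = 1 − (1−0.06) × (1−0.39) × (1−0.34) = 0.621556
P(Interlock chain lost) [AND] = 0.05 × 0.621556 = 0.031078
P(Chemical batch overheats) [OR] = 1 − (1−0.000002) × (1−0.031078) = 0.031080
Rounded to 4 decimal places: P(Chemical batch overheats) ≈ 0.0311.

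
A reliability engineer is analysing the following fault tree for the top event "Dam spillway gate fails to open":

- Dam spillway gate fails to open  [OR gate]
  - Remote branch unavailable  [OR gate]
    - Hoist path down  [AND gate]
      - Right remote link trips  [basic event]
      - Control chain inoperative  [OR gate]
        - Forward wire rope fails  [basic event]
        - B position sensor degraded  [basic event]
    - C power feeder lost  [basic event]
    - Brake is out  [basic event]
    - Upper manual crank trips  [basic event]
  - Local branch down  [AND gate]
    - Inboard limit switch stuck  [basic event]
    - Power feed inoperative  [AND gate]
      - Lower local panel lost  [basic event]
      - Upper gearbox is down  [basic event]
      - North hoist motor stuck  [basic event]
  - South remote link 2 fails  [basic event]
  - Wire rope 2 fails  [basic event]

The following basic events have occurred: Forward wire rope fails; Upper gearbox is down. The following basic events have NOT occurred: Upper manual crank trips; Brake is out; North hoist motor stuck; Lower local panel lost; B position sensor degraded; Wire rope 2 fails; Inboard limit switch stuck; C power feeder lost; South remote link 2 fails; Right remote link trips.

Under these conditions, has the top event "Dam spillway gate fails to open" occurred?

No

Control chain inoperative [OR]: Forward wire rope fails=occurs, B position sensor degraded=not → at least one input occurs → occurs.
Hoist path down [AND]: Right remote link trips=not, Control chain inoperative=occurs → not all inputs occur → does not occur.
Remote branch unavailable [OR]: Hoist path down=not, C power feeder lost=not, Brake is out=not, Upper manual crank trips=not → no input occurs → does not occur.
Power feed inoperative [AND]: Lower local panel lost=not, Upper gearbox is down=occurs, North hoist motor stuck=not → not all inputs occur → does not occur.
Local branch down [AND]: Inboard limit switch stuck=not, Power feed inoperative=not → not all inputs occur → does not occur.
Dam spillway gate fails to open [OR]: Remote branch unavailable=not, Local branch down=not, South remote link 2 fails=not, Wire rope 2 fails=not → no input occurs → does not occur.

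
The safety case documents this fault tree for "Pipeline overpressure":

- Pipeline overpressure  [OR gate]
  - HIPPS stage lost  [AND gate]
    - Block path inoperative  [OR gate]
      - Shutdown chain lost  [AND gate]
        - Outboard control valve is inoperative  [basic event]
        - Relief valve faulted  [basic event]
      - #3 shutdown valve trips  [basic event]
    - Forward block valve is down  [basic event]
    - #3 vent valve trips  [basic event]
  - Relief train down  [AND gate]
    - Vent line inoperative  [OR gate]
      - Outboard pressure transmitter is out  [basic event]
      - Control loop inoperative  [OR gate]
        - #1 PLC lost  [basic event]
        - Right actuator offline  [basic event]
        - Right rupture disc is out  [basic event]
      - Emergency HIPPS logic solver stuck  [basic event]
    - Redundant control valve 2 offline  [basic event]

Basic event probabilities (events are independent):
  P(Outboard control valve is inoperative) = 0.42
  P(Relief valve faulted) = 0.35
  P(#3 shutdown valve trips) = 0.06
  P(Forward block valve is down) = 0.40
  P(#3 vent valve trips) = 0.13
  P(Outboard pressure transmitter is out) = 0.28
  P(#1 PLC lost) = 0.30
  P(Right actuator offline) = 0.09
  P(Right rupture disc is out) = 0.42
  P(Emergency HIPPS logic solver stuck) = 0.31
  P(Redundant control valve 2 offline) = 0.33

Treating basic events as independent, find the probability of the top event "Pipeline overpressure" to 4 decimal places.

0.2770

P(Shutdown chain lost) [AND] = 0.42 × 0.35 = 0.147000
P(Block path inoperative) [OR] = 1 − (1−0.147000) × (1−0.06) = 0.198180
P(HIPPS stage lost) [AND] = 0.198180 × 0.40 × 0.13 = 0.010305
P(Control loop inoperative) [OR] = 1 − (1−0.30) × (1−0.09) × (1−0.42) = 0.630540
P(Vent line inoperative) [OR] = 1 − (1−0.28) × (1−0.630540) × (1−0.31) = 0.816452
P(Relief train down) [AND] = 0.816452 × 0.33 = 0.269429
P(Pipeline overpressure) [OR] = 1 − (1−0.010305) × (1−0.269429) = 0.276958
Rounded to 4 decimal places: P(Pipeline overpressure) ≈ 0.2770.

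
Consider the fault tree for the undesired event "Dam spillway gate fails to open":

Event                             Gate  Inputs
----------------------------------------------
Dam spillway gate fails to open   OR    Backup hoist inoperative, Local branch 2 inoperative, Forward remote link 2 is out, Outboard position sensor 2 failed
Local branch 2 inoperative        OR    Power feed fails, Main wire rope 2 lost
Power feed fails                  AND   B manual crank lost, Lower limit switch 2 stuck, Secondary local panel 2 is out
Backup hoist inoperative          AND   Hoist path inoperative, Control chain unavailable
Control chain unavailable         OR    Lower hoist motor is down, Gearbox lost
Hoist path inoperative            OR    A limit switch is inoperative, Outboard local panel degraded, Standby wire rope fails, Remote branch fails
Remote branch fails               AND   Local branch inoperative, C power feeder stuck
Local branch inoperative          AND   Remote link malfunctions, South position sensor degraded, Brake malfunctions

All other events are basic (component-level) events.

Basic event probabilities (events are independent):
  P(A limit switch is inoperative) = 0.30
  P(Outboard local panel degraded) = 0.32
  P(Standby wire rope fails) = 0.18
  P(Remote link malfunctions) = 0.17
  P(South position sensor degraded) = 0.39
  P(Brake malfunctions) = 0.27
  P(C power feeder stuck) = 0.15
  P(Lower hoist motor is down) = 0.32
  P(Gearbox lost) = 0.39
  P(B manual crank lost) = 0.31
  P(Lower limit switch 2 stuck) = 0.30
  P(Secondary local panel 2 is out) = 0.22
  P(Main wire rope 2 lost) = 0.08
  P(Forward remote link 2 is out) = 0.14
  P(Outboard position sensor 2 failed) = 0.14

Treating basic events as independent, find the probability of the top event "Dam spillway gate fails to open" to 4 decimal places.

0.5717

P(Local branch inoperative) [AND] = 0.17 × 0.39 × 0.27 = 0.017901
P(Remote branch fails) [AND] = 0.017901 × 0.15 = 0.002685
P(Hoist path inoperative) [OR] = 1 − (1−0.30) × (1−0.32) × (1−0.18) × (1−0.002685) = 0.610728
P(Control chain unavailable) [OR] = 1 − (1−0.32) × (1−0.39) = 0.585200
P(Backup hoist inoperative) [AND] = 0.610728 × 0.585200 = 0.357398
P(Power feed fails) [AND] = 0.31 × 0.30 × 0.22 = 0.020460
P(Local branch 2 inoperative) [OR] = 1 − (1−0.020460) × (1−0.08) = 0.098823
P(Dam spillway gate fails to open) [OR] = 1 − (1−0.357398) × (1−0.098823) × (1−0.14) × (1−0.14) = 0.571699
Rounded to 4 decimal places: P(Dam spillway gate fails to open) ≈ 0.5717.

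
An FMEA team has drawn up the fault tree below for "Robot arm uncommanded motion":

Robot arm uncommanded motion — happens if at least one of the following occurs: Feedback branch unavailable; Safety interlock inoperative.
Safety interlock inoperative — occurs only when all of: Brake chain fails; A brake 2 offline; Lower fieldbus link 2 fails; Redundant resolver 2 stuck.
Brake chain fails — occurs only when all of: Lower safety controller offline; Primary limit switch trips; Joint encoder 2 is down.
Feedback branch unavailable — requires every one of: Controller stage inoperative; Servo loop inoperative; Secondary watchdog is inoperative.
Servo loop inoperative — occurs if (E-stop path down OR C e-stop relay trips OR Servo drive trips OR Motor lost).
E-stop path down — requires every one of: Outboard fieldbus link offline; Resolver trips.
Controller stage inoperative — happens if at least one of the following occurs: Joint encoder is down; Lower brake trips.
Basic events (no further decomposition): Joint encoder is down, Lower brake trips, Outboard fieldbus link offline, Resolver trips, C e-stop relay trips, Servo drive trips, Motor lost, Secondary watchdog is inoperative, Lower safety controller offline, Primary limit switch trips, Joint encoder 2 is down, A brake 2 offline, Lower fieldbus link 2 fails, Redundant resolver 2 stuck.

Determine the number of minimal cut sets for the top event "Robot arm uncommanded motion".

9

Controller stage inoperative [OR]: union of children's cut sets → 2 cut set(s).
E-stop path down [AND]: one cut set from each child combined → 1 × 1 = 1 cut set(s).
Servo loop inoperative [OR]: union of children's cut sets → 4 cut set(s).
Feedback branch unavailable [AND]: one cut set from each child combined → 2 × 4 × 1 = 8 cut set(s).
Brake chain fails [AND]: one cut set from each child combined → 1 × 1 × 1 = 1 cut set(s).
Safety interlock inoperative [AND]: one cut set from each child combined → 1 × 1 × 1 × 1 = 1 cut set(s).
Robot arm uncommanded motion [OR]: union of children's cut sets → 9 cut set(s).
Minimal cut sets: {Joint encoder is down, Outboard fieldbus link offline, Resolver trips, Secondary watchdog is inoperative}; {C e-stop relay trips, Joint encoder is down, Secondary watchdog is inoperative}; {Joint encoder is down, Secondary watchdog is inoperative, Servo drive trips}; {Joint encoder is down, Motor lost, Secondary watchdog is inoperative}; {Lower brake trips, Outboard fieldbus link offline, Resolver trips, Secondary watchdog is inoperative}; {C e-stop relay trips, Lower brake trips, Secondary watchdog is inoperative}; {Lower brake trips, Secondary watchdog is inoperative, Servo drive trips}; {Lower brake trips, Motor lost, Secondary watchdog is inoperative}; {A brake 2 offline, Joint encoder 2 is down, Lower fieldbus link 2 fails, Lower safety controller offline, Primary limit switch trips, Redundant resolver 2 stuck}.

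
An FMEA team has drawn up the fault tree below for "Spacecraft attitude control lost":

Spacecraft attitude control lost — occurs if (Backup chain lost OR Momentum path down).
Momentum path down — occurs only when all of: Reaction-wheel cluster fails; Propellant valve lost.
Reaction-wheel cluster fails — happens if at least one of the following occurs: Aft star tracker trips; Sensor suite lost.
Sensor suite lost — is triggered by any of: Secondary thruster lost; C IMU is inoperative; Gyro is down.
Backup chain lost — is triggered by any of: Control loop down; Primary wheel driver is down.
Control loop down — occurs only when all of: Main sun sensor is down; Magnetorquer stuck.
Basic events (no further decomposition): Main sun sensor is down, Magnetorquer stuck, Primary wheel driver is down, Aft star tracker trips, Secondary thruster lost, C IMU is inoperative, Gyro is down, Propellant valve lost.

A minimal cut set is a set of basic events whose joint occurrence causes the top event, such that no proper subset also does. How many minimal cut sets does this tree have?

Control loop down [AND]: one cut set from each child combined → 1 × 1 = 1 cut set(s).
Backup chain lost [OR]: union of children's cut sets → 2 cut set(s).
Sensor suite lost [OR]: union of children's cut sets → 3 cut set(s).
Reaction-wheel cluster fails [OR]: union of children's cut sets → 4 cut set(s).
Momentum path down [AND]: one cut set from each child combined → 4 × 1 = 4 cut set(s).
Spacecraft attitude control lost [OR]: union of children's cut sets → 6 cut set(s).
Minimal cut sets: {Magnetorquer stuck, Main sun sensor is down}; {Primary wheel driver is down}; {Aft star tracker trips, Propellant valve lost}; {Propellant valve lost, Secondary thruster lost}; {C IMU is inoperative, Propellant valve lost}; {Gyro is down, Propellant valve lost}.

6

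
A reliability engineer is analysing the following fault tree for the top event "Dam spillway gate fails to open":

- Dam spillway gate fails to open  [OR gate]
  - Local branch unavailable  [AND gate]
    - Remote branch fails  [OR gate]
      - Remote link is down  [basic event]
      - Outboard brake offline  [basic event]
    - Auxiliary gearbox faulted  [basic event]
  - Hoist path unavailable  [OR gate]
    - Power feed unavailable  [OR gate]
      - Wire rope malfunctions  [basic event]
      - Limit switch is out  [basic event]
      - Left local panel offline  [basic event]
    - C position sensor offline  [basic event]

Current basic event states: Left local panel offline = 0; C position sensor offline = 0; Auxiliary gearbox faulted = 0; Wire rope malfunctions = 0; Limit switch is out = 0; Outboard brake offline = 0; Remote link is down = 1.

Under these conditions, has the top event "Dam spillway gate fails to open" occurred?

No

Remote branch fails [OR]: Remote link is down=occurs, Outboard brake offline=not → at least one input occurs → occurs.
Local branch unavailable [AND]: Remote branch fails=occurs, Auxiliary gearbox faulted=not → not all inputs occur → does not occur.
Power feed unavailable [OR]: Wire rope malfunctions=not, Limit switch is out=not, Left local panel offline=not → no input occurs → does not occur.
Hoist path unavailable [OR]: Power feed unavailable=not, C position sensor offline=not → no input occurs → does not occur.
Dam spillway gate fails to open [OR]: Local branch unavailable=not, Hoist path unavailable=not → no input occurs → does not occur.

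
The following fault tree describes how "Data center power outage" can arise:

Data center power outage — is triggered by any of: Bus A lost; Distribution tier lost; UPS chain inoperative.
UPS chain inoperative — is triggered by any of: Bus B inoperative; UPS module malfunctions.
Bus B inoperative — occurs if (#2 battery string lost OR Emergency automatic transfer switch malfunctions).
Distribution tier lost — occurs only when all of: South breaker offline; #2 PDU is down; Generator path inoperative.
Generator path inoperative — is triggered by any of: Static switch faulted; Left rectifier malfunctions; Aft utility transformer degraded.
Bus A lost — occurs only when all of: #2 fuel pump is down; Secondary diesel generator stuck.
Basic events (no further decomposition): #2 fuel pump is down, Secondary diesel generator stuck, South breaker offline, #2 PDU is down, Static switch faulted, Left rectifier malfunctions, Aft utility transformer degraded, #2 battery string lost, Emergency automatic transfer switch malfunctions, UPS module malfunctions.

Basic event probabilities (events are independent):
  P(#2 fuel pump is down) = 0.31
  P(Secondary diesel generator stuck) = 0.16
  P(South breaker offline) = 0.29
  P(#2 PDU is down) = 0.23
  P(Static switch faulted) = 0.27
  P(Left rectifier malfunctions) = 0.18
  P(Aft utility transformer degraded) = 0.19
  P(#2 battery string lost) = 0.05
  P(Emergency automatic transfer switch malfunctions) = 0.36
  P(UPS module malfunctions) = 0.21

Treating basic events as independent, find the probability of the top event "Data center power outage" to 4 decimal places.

0.5592

P(Bus A lost) [AND] = 0.31 × 0.16 = 0.049600
P(Generator path inoperative) [OR] = 1 − (1−0.27) × (1−0.18) × (1−0.19) = 0.515134
P(Distribution tier lost) [AND] = 0.29 × 0.23 × 0.515134 = 0.034359
P(Bus B inoperative) [OR] = 1 − (1−0.05) × (1−0.36) = 0.392000
P(UPS chain inoperative) [OR] = 1 − (1−0.392000) × (1−0.21) = 0.519680
P(Data center power outage) [OR] = 1 − (1−0.049600) × (1−0.034359) × (1−0.519680) = 0.559189
Rounded to 4 decimal places: P(Data center power outage) ≈ 0.5592.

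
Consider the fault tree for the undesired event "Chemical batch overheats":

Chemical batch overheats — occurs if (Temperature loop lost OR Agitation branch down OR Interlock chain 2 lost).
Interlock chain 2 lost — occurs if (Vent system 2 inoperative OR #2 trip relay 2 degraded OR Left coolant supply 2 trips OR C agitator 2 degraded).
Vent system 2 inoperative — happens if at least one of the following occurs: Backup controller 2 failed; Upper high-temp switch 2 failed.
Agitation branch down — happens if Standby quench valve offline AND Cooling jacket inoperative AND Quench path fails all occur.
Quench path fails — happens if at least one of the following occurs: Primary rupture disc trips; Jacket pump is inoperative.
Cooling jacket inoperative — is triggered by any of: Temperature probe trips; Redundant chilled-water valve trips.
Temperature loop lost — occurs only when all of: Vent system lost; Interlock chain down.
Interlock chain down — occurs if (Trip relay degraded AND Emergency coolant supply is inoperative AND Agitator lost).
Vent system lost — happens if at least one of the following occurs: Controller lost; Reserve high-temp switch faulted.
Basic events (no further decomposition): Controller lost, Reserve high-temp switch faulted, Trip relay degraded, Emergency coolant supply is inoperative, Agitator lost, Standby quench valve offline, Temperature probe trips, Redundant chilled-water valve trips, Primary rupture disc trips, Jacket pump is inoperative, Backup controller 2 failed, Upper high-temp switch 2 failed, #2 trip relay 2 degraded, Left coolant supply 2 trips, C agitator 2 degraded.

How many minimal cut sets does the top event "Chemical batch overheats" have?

Vent system lost [OR]: union of children's cut sets → 2 cut set(s).
Interlock chain down [AND]: one cut set from each child combined → 1 × 1 × 1 = 1 cut set(s).
Temperature loop lost [AND]: one cut set from each child combined → 2 × 1 = 2 cut set(s).
Cooling jacket inoperative [OR]: union of children's cut sets → 2 cut set(s).
Quench path fails [OR]: union of children's cut sets → 2 cut set(s).
Agitation branch down [AND]: one cut set from each child combined → 1 × 2 × 2 = 4 cut set(s).
Vent system 2 inoperative [OR]: union of children's cut sets → 2 cut set(s).
Interlock chain 2 lost [OR]: union of children's cut sets → 5 cut set(s).
Chemical batch overheats [OR]: union of children's cut sets → 11 cut set(s).

11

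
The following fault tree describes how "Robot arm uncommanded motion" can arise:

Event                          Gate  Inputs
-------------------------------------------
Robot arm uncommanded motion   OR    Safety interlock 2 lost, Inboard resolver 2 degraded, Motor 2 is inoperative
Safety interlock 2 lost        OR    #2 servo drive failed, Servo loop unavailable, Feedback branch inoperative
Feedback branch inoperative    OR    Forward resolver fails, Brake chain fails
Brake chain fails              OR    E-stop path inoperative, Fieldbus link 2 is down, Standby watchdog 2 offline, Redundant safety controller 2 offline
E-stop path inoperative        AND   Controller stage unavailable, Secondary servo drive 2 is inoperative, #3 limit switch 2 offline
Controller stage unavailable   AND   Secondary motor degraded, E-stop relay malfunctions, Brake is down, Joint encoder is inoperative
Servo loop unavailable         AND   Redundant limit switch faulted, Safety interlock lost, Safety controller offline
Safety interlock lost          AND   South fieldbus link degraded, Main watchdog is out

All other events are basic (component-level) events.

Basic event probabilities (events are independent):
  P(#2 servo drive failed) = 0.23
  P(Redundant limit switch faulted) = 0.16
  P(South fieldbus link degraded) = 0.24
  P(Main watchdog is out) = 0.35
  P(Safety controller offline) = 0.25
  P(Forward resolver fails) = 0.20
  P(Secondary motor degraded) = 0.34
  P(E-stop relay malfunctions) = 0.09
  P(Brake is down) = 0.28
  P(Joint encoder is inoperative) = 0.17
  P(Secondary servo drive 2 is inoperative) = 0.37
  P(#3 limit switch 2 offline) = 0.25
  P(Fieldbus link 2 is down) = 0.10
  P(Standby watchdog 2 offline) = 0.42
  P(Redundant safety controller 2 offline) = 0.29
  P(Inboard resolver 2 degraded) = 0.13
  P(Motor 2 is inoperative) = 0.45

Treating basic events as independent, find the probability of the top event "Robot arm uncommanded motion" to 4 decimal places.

0.8911

P(Safety interlock lost) [AND] = 0.24 × 0.35 = 0.084000
P(Servo loop unavailable) [AND] = 0.16 × 0.084000 × 0.25 = 0.003360
P(Controller stage unavailable) [AND] = 0.34 × 0.09 × 0.28 × 0.17 = 0.001457
P(E-stop path inoperative) [AND] = 0.001457 × 0.37 × 0.25 = 0.000135
P(Brake chain fails) [OR] = 1 − (1−0.000135) × (1−0.10) × (1−0.42) × (1−0.29) = 0.629430
P(Feedback branch inoperative) [OR] = 1 − (1−0.20) × (1−0.629430) = 0.703544
P(Safety interlock 2 lost) [OR] = 1 − (1−0.23) × (1−0.003360) × (1−0.703544) = 0.772496
P(Robot arm uncommanded motion) [OR] = 1 − (1−0.772496) × (1−0.13) × (1−0.45) = 0.891139
Rounded to 4 decimal places: P(Robot arm uncommanded motion) ≈ 0.8911.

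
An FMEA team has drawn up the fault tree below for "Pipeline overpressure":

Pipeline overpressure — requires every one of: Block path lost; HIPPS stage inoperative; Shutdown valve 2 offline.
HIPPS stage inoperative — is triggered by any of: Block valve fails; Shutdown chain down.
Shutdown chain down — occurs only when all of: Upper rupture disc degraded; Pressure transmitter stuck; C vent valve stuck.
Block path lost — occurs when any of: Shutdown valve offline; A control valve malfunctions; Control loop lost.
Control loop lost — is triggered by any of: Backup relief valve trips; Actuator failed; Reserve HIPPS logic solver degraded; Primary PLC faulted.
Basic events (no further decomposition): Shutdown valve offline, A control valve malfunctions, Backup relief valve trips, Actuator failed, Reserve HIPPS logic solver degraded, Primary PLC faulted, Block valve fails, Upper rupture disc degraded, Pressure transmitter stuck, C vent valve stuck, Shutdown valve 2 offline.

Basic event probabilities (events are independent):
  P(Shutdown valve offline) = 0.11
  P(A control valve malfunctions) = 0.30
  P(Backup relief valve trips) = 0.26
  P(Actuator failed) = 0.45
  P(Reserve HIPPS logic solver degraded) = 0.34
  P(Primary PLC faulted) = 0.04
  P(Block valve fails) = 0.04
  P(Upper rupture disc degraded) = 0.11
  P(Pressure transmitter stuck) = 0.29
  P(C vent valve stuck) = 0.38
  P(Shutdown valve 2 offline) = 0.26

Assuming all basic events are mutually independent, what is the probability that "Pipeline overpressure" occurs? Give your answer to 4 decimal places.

0.0113

P(Control loop lost) [OR] = 1 − (1−0.26) × (1−0.45) × (1−0.34) × (1−0.04) = 0.742125
P(Block path lost) [OR] = 1 − (1−0.11) × (1−0.30) × (1−0.742125) = 0.839344
P(Shutdown chain down) [AND] = 0.11 × 0.29 × 0.38 = 0.012122
P(HIPPS stage inoperative) [OR] = 1 − (1−0.04) × (1−0.012122) = 0.051637
P(Pipeline overpressure) [AND] = 0.839344 × 0.051637 × 0.26 = 0.011269
Rounded to 4 decimal places: P(Pipeline overpressure) ≈ 0.0113.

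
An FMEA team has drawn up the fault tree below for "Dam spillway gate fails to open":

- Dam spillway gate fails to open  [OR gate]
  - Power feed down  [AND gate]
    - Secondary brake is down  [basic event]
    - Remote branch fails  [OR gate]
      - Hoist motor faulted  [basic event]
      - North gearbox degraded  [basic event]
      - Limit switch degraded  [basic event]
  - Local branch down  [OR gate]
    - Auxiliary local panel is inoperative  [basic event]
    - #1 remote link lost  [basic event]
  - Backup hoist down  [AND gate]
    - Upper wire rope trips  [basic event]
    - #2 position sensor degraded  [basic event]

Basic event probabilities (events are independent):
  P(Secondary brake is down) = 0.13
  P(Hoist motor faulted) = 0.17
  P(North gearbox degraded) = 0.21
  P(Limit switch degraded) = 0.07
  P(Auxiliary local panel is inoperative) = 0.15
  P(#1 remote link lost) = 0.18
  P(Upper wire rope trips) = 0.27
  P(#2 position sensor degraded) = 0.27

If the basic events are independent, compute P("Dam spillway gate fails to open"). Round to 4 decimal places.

P(Remote branch fails) [OR] = 1 − (1−0.17) × (1−0.21) × (1−0.07) = 0.390199
P(Power feed down) [AND] = 0.13 × 0.390199 = 0.050726
P(Local branch down) [OR] = 1 − (1−0.15) × (1−0.18) = 0.303000
P(Backup hoist down) [AND] = 0.27 × 0.27 = 0.072900
P(Dam spillway gate fails to open) [OR] = 1 − (1−0.050726) × (1−0.303000) × (1−0.072900) = 0.386590
Rounded to 4 decimal places: P(Dam spillway gate fails to open) ≈ 0.3866.

0.3866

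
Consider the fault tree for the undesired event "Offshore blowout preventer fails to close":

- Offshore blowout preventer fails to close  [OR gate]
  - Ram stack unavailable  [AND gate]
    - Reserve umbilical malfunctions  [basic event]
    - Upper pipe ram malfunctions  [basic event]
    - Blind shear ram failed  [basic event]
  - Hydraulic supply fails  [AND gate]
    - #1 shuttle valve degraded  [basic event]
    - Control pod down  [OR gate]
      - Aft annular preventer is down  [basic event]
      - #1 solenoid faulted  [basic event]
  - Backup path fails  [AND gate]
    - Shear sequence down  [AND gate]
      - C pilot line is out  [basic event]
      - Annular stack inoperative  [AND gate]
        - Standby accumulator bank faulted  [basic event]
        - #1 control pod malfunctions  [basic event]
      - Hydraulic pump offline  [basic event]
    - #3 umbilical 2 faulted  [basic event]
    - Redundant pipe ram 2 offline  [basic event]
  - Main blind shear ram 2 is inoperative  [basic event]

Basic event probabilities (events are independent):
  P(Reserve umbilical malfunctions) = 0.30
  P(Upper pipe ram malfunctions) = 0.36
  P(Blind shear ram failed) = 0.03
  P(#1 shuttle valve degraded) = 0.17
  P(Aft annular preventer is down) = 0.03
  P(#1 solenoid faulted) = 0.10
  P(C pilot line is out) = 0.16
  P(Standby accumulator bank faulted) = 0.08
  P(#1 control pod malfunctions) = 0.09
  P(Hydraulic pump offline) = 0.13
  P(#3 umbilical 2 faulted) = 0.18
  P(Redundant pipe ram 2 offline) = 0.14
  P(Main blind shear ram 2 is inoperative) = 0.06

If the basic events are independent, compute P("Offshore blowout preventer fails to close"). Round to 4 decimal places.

0.0833

P(Ram stack unavailable) [AND] = 0.30 × 0.36 × 0.03 = 0.003240
P(Control pod down) [OR] = 1 − (1−0.03) × (1−0.10) = 0.127000
P(Hydraulic supply fails) [AND] = 0.17 × 0.127000 = 0.021590
P(Annular stack inoperative) [AND] = 0.08 × 0.09 = 0.007200
P(Shear sequence down) [AND] = 0.16 × 0.007200 × 0.13 = 0.000150
P(Backup path fails) [AND] = 0.000150 × 0.18 × 0.14 = 0.000004
P(Offshore blowout preventer fails to close) [OR] = 1 − (1−0.003240) × (1−0.021590) × (1−0.000004) × (1−0.06) = 0.083278
Rounded to 4 decimal places: P(Offshore blowout preventer fails to close) ≈ 0.0833.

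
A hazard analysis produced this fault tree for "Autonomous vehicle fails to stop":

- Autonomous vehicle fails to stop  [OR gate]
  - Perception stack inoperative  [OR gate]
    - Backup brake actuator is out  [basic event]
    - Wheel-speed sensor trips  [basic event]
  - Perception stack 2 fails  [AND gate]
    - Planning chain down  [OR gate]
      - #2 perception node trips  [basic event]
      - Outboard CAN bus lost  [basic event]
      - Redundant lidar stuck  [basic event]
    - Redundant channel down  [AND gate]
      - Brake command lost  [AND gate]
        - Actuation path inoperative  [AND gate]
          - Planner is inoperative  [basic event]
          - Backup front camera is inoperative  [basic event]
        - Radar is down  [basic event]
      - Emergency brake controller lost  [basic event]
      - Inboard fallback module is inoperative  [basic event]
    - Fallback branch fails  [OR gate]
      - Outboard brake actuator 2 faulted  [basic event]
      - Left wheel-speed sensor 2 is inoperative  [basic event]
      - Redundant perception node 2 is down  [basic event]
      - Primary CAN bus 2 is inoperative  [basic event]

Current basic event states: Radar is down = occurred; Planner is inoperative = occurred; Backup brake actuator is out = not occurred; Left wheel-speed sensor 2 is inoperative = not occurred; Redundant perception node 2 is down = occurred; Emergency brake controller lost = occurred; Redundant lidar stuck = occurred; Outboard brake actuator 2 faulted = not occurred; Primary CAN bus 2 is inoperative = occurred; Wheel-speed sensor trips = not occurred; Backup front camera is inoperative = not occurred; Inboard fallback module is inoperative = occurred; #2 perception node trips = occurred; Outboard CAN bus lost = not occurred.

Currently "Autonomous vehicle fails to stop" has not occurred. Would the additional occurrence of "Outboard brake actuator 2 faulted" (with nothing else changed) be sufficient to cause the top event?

Counterfactual: set "Outboard brake actuator 2 faulted" to occurred.
Perception stack inoperative [OR]: Backup brake actuator is out=not, Wheel-speed sensor trips=not → no input occurs → does not occur.
Planning chain down [OR]: #2 perception node trips=occurs, Outboard CAN bus lost=not, Redundant lidar stuck=occurs → at least one input occurs → occurs.
Actuation path inoperative [AND]: Planner is inoperative=occurs, Backup front camera is inoperative=not → not all inputs occur → does not occur.
Brake command lost [AND]: Actuation path inoperative=not, Radar is down=occurs → not all inputs occur → does not occur.
Redundant channel down [AND]: Brake command lost=not, Emergency brake controller lost=occurs, Inboard fallback module is inoperative=occurs → not all inputs occur → does not occur.
Fallback branch fails [OR]: Outboard brake actuator 2 faulted=occurs, Left wheel-speed sensor 2 is inoperative=not, Redundant perception node 2 is down=occurs, Primary CAN bus 2 is inoperative=occurs → at least one input occurs → occurs.
Perception stack 2 fails [AND]: Planning chain down=occurs, Redundant channel down=not, Fallback branch fails=occurs → not all inputs occur → does not occur.
Autonomous vehicle fails to stop [OR]: Perception stack inoperative=not, Perception stack 2 fails=not → no input occurs → does not occur.

No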